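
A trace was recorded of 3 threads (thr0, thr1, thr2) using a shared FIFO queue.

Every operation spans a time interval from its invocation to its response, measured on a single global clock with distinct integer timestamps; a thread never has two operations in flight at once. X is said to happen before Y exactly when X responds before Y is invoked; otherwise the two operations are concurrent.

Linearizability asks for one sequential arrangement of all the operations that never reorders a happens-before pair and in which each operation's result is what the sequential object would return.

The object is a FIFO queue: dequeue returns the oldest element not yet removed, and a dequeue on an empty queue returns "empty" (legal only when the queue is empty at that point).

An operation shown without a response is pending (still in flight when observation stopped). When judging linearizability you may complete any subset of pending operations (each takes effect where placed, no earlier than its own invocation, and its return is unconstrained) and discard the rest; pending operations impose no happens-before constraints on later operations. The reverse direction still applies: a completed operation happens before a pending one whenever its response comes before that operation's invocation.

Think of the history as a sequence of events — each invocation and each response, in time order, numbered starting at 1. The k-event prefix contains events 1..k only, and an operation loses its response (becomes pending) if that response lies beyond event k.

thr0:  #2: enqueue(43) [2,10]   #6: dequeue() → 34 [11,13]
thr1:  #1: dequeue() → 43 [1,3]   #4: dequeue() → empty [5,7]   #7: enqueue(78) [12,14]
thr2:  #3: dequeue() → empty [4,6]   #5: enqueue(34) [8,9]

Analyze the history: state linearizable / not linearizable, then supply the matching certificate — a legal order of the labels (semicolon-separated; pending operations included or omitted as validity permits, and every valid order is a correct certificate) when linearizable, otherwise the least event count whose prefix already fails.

1. #2 enqueue(43), leaving queue <43>
2. #1 dequeue() → 43, leaving queue <>
3. #3 dequeue() → empty, leaving queue <>
4. #4 dequeue() → empty, leaving queue <>
5. #5 enqueue(34), leaving queue <34>
6. #6 dequeue() → 34, leaving queue <>
7. #7 enqueue(78), leaving queue <78>

linearizable — witness: #2; #1; #3; #4; #5; #6; #7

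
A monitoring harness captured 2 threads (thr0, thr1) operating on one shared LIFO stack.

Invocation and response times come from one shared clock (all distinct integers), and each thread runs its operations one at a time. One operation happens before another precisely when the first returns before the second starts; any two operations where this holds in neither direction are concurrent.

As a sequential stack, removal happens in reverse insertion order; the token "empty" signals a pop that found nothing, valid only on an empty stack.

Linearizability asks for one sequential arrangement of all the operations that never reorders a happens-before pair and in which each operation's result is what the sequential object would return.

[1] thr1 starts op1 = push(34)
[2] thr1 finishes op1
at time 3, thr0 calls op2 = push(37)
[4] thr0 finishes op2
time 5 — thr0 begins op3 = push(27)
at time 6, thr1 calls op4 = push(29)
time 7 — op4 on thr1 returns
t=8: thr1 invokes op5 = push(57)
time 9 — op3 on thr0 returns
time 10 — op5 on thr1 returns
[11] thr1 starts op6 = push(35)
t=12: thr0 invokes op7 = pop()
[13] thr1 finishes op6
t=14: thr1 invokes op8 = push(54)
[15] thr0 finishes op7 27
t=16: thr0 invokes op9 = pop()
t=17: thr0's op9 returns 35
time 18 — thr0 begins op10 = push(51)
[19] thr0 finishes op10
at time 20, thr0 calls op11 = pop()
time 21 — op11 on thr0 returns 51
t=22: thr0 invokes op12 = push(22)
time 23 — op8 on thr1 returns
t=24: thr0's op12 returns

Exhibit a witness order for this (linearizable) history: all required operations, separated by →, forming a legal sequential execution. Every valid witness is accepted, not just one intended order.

step 1: op1 push(34) — stack <34>
step 2: op2 push(37) — stack <34,37>
step 3: op4 push(29) — stack <34,37,29>
step 4: op5 push(57) — stack <34,37,29,57>
step 5: op3 push(27) — stack <34,37,29,57,27>
step 6: op7 pop() → 27 — stack <34,37,29,57>
step 7: op6 push(35) — stack <34,37,29,57,35>
step 8: op9 pop() → 35 — stack <34,37,29,57>
step 9: op8 push(54) — stack <34,37,29,57,54>
step 10: op10 push(51) — stack <34,37,29,57,54,51>
step 11: op11 pop() → 51 — stack <34,37,29,57,54>
step 12: op12 push(22) — stack <34,37,29,57,54,22>

op1 → op2 → op4 → op5 → op3 → op7 → op6 → op9 → op8 → op10 → op11 → op12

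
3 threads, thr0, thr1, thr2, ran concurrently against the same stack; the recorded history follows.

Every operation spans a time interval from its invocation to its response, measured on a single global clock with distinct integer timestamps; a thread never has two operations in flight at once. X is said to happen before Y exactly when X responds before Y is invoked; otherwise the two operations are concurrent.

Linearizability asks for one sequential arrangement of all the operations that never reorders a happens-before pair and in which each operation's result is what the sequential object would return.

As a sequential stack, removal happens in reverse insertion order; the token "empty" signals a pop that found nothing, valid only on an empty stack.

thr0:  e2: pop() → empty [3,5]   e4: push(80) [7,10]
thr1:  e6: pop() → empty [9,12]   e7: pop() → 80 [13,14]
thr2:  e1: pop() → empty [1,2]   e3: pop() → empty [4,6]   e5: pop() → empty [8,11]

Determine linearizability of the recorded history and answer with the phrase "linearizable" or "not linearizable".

linearizable

witness order: e1, e2, e3, e5, e6, e4, e7
after step 1 (e1 pop() → empty): stack <>
after step 2 (e2 pop() → empty): stack <>
after step 3 (e3 pop() → empty): stack <>
after step 4 (e5 pop() → empty): stack <>
after step 5 (e6 pop() → empty): stack <>
after step 6 (e4 push(80)): stack <80>
after step 7 (e7 pop() → 80): stack <>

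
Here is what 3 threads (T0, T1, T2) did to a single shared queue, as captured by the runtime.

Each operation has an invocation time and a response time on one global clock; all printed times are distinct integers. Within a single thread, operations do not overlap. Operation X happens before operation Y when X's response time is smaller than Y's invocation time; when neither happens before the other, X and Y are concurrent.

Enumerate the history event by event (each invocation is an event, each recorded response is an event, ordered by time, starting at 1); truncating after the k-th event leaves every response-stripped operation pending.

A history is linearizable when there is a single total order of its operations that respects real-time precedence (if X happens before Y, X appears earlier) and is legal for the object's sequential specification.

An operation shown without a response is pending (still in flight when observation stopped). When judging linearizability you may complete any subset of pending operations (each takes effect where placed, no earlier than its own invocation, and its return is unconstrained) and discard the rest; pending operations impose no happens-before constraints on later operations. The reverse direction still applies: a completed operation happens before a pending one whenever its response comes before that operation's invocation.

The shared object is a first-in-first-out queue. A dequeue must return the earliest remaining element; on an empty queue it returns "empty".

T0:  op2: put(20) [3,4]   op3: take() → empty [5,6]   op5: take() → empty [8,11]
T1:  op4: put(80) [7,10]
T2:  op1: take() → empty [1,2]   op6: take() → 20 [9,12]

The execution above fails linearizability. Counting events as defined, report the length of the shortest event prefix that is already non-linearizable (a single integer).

6

a valid linearization of events 1..5 exists, for instance op1, op2:
1. op1 take() → empty, leaving queue <>
2. op2 put(20), leaving queue <20>
event 6 — op3's response, time 6 — after it, nothing linearizes
e.g. op1, op2, op3: illegal at step 3, since op3 take() → empty cannot apply there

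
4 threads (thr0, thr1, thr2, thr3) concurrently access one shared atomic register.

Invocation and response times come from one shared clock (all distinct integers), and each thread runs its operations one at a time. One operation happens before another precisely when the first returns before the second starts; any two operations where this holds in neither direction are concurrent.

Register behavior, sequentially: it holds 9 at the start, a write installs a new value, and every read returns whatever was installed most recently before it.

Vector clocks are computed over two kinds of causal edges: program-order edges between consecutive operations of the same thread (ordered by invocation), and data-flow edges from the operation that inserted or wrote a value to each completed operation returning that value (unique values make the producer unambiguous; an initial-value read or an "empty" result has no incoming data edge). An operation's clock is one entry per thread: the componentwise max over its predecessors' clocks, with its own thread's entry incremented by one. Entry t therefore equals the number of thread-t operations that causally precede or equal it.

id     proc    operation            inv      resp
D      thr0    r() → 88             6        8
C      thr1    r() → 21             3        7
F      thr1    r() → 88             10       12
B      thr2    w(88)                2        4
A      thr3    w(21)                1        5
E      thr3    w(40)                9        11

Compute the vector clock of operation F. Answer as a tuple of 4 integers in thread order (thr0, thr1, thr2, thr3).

invoked at 1, A has no predecessors; its own thr3 bump gives (0, 0, 0, 1)
invoked at 2, B has no predecessors; its own thr2 bump gives (0, 0, 1, 0)
E (invocation 9): componentwise max over VC(A)=(0, 0, 0, 1), +1 at thr3, giving (0, 0, 0, 2)
C (invocation 3): componentwise max over VC(A)=(0, 0, 0, 1), +1 at thr1, giving (0, 1, 0, 1)
D (invocation 6): componentwise max over VC(B)=(0, 0, 1, 0), +1 at thr0, giving (1, 0, 1, 0)
F (invocation 10): componentwise max over VC(B)=(0, 0, 1, 0), VC(C)=(0, 1, 0, 1), +1 at thr1, giving (0, 2, 1, 1)
target: VC(F) = (0, 2, 1, 1)

(0, 2, 1, 1)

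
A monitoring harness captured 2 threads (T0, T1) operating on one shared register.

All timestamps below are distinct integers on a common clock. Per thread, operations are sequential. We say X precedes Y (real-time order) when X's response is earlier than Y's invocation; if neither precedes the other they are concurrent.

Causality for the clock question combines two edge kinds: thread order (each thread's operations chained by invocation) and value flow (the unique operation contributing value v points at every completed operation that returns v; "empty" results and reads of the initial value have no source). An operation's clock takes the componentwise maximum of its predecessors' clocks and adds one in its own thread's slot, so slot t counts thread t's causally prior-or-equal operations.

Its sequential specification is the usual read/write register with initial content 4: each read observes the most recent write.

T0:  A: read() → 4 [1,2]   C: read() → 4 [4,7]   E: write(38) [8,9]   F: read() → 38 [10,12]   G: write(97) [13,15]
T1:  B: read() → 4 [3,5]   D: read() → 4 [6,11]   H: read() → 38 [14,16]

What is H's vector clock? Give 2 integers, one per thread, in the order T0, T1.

invoked at 3, B has no predecessors; its own T1 bump gives (0, 1)
invoked at 1, A has no predecessors; its own T0 bump gives (1, 0)
invoked at 6, D merges VC(B)=(0, 1) and bumps T1's slot → (0, 2)
invoked at 4, C merges VC(A)=(1, 0) and bumps T0's slot → (2, 0)
invoked at 8, E merges VC(C)=(2, 0) and bumps T0's slot → (3, 0)
invoked at 10, F merges VC(E)=(3, 0) and bumps T0's slot → (4, 0)
invoked at 13, G merges VC(F)=(4, 0) and bumps T0's slot → (5, 0)
invoked at 14, H merges VC(D)=(0, 2), VC(E)=(3, 0) and bumps T1's slot → (3, 3)
target: VC(H) = (3, 3)

(3, 3)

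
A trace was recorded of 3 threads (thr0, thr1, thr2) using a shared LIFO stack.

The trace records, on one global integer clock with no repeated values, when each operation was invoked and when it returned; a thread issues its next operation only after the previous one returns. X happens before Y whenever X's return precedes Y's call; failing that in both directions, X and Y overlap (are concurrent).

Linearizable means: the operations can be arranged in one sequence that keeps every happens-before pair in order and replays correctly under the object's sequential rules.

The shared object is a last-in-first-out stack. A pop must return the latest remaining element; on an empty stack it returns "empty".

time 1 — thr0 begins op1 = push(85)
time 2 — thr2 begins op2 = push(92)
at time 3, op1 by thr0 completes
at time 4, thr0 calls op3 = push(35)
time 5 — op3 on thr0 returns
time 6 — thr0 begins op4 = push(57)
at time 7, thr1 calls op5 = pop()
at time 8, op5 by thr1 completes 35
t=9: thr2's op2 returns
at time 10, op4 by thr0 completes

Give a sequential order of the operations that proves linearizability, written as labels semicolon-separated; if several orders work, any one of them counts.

op1; op2; op3; op5; op4

after step 1 (op1 push(85)): stack <85>
after step 2 (op2 push(92)): stack <85,92>
after step 3 (op3 push(35)): stack <85,92,35>
after step 4 (op5 pop() → 35): stack <85,92>
after step 5 (op4 push(57)): stack <85,92,57>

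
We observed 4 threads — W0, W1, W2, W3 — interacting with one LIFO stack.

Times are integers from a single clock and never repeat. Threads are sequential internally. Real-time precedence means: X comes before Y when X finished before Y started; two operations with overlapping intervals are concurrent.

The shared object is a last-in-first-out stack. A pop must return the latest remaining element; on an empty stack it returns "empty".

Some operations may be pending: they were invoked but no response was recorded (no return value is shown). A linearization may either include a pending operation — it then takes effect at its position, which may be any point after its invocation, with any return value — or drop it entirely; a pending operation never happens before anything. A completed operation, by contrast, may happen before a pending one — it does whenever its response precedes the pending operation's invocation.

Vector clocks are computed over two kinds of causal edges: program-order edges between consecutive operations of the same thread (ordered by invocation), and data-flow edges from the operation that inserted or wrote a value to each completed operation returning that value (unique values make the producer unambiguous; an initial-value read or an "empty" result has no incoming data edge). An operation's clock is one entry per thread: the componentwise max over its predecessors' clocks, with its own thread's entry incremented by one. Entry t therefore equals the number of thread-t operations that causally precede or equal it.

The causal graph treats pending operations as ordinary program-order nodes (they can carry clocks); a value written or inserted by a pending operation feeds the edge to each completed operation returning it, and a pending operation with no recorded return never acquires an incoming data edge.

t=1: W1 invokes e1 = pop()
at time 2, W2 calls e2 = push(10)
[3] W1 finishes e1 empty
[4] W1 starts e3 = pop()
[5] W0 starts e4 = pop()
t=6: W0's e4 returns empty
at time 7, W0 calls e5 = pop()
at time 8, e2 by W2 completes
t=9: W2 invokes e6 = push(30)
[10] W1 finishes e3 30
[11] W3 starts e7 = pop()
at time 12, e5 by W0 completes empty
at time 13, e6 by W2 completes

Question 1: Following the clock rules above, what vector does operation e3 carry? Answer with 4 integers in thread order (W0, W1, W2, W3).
(0, 2, 2, 0)

no predecessors for e7 (invoked 11): W3 increments from zero → (0, 0, 0, 1)
no predecessors for e2 (invoked 2): W2 increments from zero → (0, 0, 1, 0)
no predecessors for e1 (invoked 1): W1 increments from zero → (0, 1, 0, 0)
no predecessors for e4 (invoked 5): W0 increments from zero → (1, 0, 0, 0)
e6 (invocation 9): componentwise max over VC(e2)=(0, 0, 1, 0), +1 at W2, giving (0, 0, 2, 0)
e5 (invocation 7): componentwise max over VC(e4)=(1, 0, 0, 0), +1 at W0, giving (2, 0, 0, 0)
e3 (invocation 4): componentwise max over VC(e1)=(0, 1, 0, 0), VC(e6)=(0, 0, 2, 0), +1 at W1, giving (0, 2, 2, 0)
target: VC(e3) = (0, 2, 2, 0)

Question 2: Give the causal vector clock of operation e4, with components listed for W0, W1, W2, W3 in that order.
(1, 0, 0, 0)

root op e7, invoked 11: fresh clock plus W3's own tick → (0, 0, 0, 1)
root op e2, invoked 2: fresh clock plus W2's own tick → (0, 0, 1, 0)
root op e1, invoked 1: fresh clock plus W1's own tick → (0, 1, 0, 0)
root op e4, invoked 5: fresh clock plus W0's own tick → (1, 0, 0, 0)
from VC(e2)=(0, 0, 1, 0), e6 (invoked 9) maxes components and bumps W2 → (0, 0, 2, 0)
from VC(e4)=(1, 0, 0, 0), e5 (invoked 7) maxes components and bumps W0 → (2, 0, 0, 0)
from VC(e1)=(0, 1, 0, 0), VC(e6)=(0, 0, 2, 0), e3 (invoked 4) maxes components and bumps W1 → (0, 2, 2, 0)
target: VC(e4) = (1, 0, 0, 0)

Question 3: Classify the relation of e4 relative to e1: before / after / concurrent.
after

e4 spans [5,6], e1 spans [1,3]
resp(e1)=3 < inv(e4)=5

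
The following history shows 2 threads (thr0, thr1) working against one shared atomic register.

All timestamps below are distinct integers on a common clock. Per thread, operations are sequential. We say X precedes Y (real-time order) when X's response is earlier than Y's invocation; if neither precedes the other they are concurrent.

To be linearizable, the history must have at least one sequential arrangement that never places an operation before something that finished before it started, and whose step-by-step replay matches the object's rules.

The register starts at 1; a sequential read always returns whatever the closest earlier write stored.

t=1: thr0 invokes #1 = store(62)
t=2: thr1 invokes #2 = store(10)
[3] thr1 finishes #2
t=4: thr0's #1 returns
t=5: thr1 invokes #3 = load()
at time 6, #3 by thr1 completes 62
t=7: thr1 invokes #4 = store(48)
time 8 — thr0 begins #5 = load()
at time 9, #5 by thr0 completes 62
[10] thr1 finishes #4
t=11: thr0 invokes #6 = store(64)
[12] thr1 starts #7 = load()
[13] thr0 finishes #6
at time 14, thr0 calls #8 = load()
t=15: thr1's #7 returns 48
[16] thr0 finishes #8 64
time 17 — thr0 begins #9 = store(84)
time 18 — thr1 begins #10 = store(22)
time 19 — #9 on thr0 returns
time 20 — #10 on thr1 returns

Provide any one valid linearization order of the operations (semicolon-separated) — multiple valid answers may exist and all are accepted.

step 1: #2 store(10) — value 10
step 2: #1 store(62) — value 62
step 3: #3 load() → 62 — value 62
step 4: #5 load() → 62 — value 62
step 5: #4 store(48) — value 48
step 6: #7 load() → 48 — value 48
step 7: #6 store(64) — value 64
step 8: #8 load() → 64 — value 64
step 9: #9 store(84) — value 84
step 10: #10 store(22) — value 22

#2; #1; #3; #5; #4; #7; #6; #8; #9; #10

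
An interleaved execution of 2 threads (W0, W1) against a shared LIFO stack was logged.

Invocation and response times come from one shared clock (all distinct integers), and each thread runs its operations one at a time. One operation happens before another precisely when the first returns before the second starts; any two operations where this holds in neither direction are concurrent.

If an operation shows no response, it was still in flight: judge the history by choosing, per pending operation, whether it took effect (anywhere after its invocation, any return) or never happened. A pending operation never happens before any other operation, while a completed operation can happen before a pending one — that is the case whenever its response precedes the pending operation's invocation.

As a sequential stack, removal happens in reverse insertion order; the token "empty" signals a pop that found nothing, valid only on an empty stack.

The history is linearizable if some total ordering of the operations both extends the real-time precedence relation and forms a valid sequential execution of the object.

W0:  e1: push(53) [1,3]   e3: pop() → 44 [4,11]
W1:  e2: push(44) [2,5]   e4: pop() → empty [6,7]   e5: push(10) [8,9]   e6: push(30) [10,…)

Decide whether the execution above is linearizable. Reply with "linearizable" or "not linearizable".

not linearizable

events 1..6 are fine; event 7 — the response of e4 at time 7 — makes the prefix non-linearizable
2 orders of the 3 completed LIFO stack ops respect real time; none is legal
including or dropping the 1 pending operation (e3) in any combination fails
sample order e1, e2, e4 (pending dropped) stalls at step 3 — e4 pop() → empty has no legal effect
sample order e2, e1, e4 (pending dropped) stalls at step 3 — e4 pop() → empty has no legal effect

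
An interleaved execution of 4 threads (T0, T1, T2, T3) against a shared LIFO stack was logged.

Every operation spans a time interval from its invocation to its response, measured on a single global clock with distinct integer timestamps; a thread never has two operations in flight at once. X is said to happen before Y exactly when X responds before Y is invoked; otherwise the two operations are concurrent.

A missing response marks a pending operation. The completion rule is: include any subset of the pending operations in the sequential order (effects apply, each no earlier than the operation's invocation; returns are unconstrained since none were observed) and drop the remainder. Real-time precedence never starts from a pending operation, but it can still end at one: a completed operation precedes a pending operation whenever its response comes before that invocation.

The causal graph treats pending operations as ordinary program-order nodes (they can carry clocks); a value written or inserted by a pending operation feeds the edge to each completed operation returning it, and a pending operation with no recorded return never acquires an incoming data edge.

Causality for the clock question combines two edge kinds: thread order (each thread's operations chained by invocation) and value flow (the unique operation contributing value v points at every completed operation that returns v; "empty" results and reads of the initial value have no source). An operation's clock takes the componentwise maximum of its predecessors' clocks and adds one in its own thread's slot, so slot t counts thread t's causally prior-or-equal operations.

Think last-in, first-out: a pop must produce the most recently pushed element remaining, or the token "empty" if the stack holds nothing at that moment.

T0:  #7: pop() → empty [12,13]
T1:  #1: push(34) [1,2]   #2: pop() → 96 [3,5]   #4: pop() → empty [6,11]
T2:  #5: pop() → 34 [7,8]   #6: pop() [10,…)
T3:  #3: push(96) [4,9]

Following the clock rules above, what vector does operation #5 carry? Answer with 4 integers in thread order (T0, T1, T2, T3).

root op #3, invoked 4: fresh clock plus T3's own tick → (0, 0, 0, 1)
root op #1, invoked 1: fresh clock plus T1's own tick → (0, 1, 0, 0)
root op #7, invoked 12: fresh clock plus T0's own tick → (1, 0, 0, 0)
VC(#5, invoked at 7): max of VC(#1)=(0, 1, 0, 0), then +1 on thread T2 → (0, 1, 1, 0)
VC(#6, invoked at 10): max of VC(#5)=(0, 1, 1, 0), then +1 on thread T2 → (0, 1, 2, 0)
VC(#2, invoked at 3): max of VC(#1)=(0, 1, 0, 0), VC(#3)=(0, 0, 0, 1), then +1 on thread T1 → (0, 2, 0, 1)
VC(#4, invoked at 6): max of VC(#2)=(0, 2, 0, 1), then +1 on thread T1 → (0, 3, 0, 1)
target: VC(#5) = (0, 1, 1, 0)

(0, 1, 1, 0)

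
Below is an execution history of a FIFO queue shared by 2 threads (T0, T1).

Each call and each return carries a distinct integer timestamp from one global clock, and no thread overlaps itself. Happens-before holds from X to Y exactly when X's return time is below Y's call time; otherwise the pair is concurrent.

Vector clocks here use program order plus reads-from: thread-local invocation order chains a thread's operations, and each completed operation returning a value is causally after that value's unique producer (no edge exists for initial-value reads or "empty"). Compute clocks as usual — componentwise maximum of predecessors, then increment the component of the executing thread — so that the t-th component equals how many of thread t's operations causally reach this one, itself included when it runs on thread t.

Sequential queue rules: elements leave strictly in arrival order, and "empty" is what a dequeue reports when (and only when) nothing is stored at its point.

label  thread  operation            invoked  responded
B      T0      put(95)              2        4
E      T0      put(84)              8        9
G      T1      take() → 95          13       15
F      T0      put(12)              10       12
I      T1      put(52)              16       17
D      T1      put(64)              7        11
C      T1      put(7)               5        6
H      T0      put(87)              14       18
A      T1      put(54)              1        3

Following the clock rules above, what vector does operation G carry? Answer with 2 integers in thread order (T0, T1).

(1, 4)

no predecessors for A (invoked 1): T1 increments from zero → (0, 1)
no predecessors for B (invoked 2): T0 increments from zero → (1, 0)
VC(C, invoked at 5): max of VC(A)=(0, 1), then +1 on thread T1 → (0, 2)
VC(E, invoked at 8): max of VC(B)=(1, 0), then +1 on thread T0 → (2, 0)
VC(D, invoked at 7): max of VC(C)=(0, 2), then +1 on thread T1 → (0, 3)
VC(F, invoked at 10): max of VC(E)=(2, 0), then +1 on thread T0 → (3, 0)
VC(H, invoked at 14): max of VC(F)=(3, 0), then +1 on thread T0 → (4, 0)
VC(G, invoked at 13): max of VC(B)=(1, 0), VC(D)=(0, 3), then +1 on thread T1 → (1, 4)
VC(I, invoked at 16): max of VC(G)=(1, 4), then +1 on thread T1 → (1, 5)
target: VC(G) = (1, 4)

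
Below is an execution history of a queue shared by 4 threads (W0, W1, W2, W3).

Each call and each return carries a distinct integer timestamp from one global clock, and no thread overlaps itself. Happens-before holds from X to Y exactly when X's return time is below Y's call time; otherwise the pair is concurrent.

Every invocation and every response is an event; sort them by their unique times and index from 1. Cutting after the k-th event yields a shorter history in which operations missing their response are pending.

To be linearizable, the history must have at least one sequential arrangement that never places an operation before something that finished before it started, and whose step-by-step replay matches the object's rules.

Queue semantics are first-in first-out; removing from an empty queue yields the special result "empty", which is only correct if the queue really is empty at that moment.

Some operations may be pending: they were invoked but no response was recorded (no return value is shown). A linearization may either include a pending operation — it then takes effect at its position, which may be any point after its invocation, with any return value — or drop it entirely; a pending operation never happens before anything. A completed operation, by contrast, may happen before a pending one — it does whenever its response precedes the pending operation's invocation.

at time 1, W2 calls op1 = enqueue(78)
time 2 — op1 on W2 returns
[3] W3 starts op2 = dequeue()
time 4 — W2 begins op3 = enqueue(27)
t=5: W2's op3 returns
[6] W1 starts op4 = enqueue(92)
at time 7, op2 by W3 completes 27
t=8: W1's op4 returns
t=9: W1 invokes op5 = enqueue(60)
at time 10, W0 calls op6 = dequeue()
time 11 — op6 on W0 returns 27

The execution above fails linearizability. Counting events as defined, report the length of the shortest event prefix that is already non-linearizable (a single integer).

one valid order for events 1..6 is op1, op2, op3:
step 1: op1 enqueue(78) — queue <78>
step 2: op2 dequeue() (pending, included) — queue <>
step 3: op3 enqueue(27) — queue <27>
adding event 7 (op2 responds at 7) leaves no legal real-time order
completion choices over the 1 pending operation (op4) were checked; none helps
e.g. op1, op2, op3 (pending dropped): illegal at step 2, since op2 dequeue() → 27 cannot apply there
e.g. op1, op3, op2 (pending dropped): illegal at step 3, since op2 dequeue() → 27 cannot apply there

7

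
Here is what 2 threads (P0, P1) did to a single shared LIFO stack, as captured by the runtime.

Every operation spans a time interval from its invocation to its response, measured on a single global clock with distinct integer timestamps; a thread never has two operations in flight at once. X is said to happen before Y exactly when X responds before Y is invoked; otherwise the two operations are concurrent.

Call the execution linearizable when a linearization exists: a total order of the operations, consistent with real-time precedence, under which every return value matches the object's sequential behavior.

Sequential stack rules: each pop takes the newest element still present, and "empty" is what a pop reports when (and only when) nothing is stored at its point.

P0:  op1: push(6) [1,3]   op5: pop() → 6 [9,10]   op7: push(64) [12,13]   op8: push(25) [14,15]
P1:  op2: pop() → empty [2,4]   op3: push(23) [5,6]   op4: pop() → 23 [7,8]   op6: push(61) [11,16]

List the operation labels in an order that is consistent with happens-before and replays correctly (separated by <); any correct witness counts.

op2 < op1 < op3 < op4 < op5 < op6 < op7 < op8

1. op2 pop() → empty, leaving stack <>
2. op1 push(6), leaving stack <6>
3. op3 push(23), leaving stack <6,23>
4. op4 pop() → 23, leaving stack <6>
5. op5 pop() → 6, leaving stack <>
6. op6 push(61), leaving stack <61>
7. op7 push(64), leaving stack <61,64>
8. op8 push(25), leaving stack <61,64,25>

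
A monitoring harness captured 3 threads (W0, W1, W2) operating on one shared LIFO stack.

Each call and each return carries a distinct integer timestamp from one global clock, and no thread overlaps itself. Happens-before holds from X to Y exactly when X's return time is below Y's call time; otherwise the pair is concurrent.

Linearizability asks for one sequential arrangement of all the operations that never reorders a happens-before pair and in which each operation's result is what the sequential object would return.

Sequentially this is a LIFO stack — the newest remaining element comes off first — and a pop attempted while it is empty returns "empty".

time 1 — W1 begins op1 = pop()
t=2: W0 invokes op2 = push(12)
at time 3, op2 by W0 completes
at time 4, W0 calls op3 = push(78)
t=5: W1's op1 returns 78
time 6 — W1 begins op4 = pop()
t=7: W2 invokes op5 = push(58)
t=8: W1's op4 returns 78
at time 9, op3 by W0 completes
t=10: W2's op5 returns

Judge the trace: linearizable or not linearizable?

events 1..7 are fine; event 8 — the response of op4 at time 8 — makes the prefix non-linearizable
all 2 real-time-respecting orders fail — 3 completed LIFO stack operations, no legal replay
completion choices over the 2 pending operations (op3, op5) were checked; none helps
take op1, op2, op4 (pending dropped): step 1 already fails, because op1 pop() → 78 cannot occur there
take op2, op1, op4 (pending dropped): step 2 already fails, because op1 pop() → 78 cannot occur there

not linearizable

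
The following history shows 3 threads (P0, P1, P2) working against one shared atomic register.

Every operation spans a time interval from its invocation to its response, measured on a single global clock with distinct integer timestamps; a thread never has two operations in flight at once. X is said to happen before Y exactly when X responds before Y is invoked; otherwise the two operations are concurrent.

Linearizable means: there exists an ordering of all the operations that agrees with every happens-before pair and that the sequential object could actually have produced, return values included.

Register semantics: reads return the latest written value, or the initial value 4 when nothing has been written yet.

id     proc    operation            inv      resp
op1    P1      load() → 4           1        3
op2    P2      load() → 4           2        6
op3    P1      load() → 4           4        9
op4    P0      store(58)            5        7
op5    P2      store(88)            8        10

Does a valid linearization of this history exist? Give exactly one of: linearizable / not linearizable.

linearizable

witness order: op1, op2, op3, op4, op5
after step 1 (op1 load() → 4): value 4
after step 2 (op2 load() → 4): value 4
after step 3 (op3 load() → 4): value 4
after step 4 (op4 store(58)): value 58
after step 5 (op5 store(88)): value 88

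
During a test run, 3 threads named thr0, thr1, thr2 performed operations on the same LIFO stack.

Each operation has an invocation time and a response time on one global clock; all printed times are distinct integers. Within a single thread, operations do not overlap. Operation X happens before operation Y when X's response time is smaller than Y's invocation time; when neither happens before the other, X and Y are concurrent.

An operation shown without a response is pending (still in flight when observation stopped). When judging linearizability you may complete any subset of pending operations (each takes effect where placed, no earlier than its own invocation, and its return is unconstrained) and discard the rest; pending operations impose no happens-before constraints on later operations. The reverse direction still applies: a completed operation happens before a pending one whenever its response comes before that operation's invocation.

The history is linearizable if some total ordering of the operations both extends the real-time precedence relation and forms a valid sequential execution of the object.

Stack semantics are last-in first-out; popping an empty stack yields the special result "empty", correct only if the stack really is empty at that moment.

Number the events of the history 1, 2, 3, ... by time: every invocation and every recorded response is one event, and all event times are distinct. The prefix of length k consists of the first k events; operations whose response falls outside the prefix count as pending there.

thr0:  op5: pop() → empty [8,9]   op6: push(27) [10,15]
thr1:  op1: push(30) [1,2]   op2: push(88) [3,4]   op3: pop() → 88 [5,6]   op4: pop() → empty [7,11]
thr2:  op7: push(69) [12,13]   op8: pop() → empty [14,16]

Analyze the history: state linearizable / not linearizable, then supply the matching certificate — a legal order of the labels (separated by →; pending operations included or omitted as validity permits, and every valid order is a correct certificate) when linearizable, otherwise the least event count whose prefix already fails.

not linearizable — minimal violating prefix: 11 events

the violation lands at event 11, op4's response at time 11: events 1..10 linearize, events 1..11 do not
2 orders of the 5 completed LIFO stack ops respect real time; none is legal
including or dropping the 1 pending operation (op6) in any combination fails
sample order op1, op2, op3, op4, op5 (pending dropped) stalls at step 4 — op4 pop() → empty has no legal effect
sample order op1, op2, op3, op5, op4 (pending dropped) stalls at step 4 — op5 pop() → empty has no legal effect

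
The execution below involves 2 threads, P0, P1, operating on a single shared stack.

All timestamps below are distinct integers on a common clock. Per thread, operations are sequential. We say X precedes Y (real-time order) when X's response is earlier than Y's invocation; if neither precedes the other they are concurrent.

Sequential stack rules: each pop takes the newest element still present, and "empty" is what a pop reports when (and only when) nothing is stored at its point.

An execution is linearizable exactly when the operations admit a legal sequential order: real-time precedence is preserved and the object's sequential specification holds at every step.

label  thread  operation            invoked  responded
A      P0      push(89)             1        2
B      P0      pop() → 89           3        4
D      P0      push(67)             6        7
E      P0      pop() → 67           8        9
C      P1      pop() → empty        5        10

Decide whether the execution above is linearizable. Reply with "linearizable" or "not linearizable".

a witness: A, B, C, D, E
1. A push(89), leaving stack <89>
2. B pop() → 89, leaving stack <>
3. C pop() → empty, leaving stack <>
4. D push(67), leaving stack <67>
5. E pop() → 67, leaving stack <>

linearizable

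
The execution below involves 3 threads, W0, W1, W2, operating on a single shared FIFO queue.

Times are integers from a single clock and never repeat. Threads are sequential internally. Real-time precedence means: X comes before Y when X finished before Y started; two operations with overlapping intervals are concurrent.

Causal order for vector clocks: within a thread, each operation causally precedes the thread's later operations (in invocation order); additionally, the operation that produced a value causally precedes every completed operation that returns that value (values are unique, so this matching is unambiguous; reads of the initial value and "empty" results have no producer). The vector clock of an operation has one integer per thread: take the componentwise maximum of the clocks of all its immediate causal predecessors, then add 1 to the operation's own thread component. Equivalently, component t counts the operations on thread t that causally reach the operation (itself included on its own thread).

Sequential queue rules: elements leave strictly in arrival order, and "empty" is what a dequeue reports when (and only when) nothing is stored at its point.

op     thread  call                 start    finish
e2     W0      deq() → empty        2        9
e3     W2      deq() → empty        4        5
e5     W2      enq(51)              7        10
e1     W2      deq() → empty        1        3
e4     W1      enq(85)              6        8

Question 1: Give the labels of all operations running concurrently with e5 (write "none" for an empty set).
e2, e4

e5 runs from 7 to 10; window-overlapping ops are concurrent
e1 [1,3]: before
e2 [2,9]: concurrent
e3 [4,5]: before
e4 [6,8]: concurrent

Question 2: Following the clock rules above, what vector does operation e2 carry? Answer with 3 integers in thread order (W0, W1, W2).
(1, 0, 0)

root op e1, invoked 1: fresh clock plus W2's own tick → (0, 0, 1)
root op e4, invoked 6: fresh clock plus W1's own tick → (0, 1, 0)
root op e2, invoked 2: fresh clock plus W0's own tick → (1, 0, 0)
VC(e3, invoked at 4): max of VC(e1)=(0, 0, 1), then +1 on thread W2 → (0, 0, 2)
VC(e5, invoked at 7): max of VC(e3)=(0, 0, 2), then +1 on thread W2 → (0, 0, 3)
target: VC(e2) = (1, 0, 0)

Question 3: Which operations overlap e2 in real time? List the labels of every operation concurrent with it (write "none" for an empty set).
e1, e3, e4, e5

concurrent with e2 ([2,9]): every op whose interval crosses 2..9
e1 [1,3]: concurrent
e3 [4,5]: concurrent
e4 [6,8]: concurrent
e5 [7,10]: concurrent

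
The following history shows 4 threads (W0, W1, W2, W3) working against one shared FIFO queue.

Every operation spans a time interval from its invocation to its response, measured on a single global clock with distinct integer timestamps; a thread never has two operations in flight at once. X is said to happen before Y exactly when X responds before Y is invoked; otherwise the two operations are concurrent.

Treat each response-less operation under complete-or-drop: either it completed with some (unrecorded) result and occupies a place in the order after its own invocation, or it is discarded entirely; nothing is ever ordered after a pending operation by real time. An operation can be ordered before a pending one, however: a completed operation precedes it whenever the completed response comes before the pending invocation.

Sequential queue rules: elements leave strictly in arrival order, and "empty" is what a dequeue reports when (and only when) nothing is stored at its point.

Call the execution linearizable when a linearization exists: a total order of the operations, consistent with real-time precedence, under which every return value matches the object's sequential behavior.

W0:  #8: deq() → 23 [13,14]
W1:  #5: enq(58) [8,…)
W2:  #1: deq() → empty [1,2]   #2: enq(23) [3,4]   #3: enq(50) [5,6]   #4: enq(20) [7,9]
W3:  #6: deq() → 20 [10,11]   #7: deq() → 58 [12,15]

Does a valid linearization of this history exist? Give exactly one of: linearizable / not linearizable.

not linearizable

already the first 11 events (up to #6's response at time 11) admit no linearization; the first 10 still do
a single order respects real time; the 5 completed FIFO queue operations fail replay along it
include/drop combinations of the 1 pending operation (#5) were all tried; none helps
e.g. #1, #2, #3, #4, #6 (pending dropped): illegal at step 5, since #6 deq() → 20 cannot apply there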